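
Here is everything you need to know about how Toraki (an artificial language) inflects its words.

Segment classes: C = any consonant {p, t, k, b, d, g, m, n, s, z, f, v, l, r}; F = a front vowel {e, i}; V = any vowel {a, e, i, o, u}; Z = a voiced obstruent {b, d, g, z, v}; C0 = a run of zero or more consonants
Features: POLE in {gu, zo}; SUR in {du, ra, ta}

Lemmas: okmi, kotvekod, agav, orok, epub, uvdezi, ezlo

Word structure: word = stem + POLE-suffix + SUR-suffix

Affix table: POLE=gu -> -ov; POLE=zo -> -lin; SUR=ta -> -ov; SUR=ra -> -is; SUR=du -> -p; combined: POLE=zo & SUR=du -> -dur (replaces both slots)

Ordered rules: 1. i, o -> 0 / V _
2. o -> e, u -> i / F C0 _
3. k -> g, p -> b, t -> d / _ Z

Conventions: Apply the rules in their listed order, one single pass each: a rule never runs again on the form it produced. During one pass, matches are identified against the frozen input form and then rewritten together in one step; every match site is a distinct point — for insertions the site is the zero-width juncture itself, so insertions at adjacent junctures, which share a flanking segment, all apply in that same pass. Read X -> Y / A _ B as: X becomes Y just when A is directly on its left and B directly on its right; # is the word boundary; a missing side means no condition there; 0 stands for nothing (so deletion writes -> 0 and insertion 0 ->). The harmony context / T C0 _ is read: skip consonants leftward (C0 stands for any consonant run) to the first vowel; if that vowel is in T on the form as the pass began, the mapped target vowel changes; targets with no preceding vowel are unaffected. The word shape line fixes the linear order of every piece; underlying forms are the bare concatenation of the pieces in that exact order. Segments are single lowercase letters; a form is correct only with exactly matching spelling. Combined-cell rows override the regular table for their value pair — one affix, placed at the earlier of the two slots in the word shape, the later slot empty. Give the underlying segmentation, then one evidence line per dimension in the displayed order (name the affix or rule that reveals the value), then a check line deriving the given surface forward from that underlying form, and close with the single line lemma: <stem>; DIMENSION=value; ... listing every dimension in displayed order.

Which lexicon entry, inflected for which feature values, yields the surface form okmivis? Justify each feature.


underlying: okmi-ov-is
POLE=gu - signalled by the affix -ov
SUR=ra - signalled by the affix -is
check: okmiovis -> okmivis -> okmivis -> okmivis
lemma: okmi; POLE=gu; SUR=ra


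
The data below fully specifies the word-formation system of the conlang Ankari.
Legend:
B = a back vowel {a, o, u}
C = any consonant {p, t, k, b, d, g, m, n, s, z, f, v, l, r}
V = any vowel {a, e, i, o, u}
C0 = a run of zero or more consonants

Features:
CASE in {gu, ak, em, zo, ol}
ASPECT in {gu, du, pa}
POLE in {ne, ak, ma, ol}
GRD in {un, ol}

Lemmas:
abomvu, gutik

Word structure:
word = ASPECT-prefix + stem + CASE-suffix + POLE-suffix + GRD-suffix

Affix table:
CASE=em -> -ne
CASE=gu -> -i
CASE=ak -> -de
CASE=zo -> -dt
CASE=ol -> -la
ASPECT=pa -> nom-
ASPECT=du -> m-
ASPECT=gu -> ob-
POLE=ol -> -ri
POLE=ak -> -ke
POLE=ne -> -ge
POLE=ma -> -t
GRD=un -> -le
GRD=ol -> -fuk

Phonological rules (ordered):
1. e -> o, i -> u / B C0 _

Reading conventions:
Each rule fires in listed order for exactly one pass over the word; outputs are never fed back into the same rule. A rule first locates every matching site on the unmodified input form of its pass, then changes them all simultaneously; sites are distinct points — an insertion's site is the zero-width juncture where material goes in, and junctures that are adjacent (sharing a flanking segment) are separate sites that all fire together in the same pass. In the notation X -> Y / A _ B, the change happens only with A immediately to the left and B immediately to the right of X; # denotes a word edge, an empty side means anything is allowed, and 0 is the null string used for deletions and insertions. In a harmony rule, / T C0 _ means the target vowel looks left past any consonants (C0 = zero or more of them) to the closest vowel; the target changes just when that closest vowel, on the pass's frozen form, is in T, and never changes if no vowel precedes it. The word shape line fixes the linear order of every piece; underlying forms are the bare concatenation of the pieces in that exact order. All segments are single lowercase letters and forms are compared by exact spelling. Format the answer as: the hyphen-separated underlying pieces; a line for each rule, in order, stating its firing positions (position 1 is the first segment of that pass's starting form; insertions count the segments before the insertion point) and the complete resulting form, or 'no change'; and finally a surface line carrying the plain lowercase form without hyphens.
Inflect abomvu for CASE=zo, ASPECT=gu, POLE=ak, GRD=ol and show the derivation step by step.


underlying: ob-abomvu-dt-ke-fuk
1. e -> o, i -> u / B C0 _: fires at position(s) 12: obabomvudtkofuk
surface: obabomvudtkofuk


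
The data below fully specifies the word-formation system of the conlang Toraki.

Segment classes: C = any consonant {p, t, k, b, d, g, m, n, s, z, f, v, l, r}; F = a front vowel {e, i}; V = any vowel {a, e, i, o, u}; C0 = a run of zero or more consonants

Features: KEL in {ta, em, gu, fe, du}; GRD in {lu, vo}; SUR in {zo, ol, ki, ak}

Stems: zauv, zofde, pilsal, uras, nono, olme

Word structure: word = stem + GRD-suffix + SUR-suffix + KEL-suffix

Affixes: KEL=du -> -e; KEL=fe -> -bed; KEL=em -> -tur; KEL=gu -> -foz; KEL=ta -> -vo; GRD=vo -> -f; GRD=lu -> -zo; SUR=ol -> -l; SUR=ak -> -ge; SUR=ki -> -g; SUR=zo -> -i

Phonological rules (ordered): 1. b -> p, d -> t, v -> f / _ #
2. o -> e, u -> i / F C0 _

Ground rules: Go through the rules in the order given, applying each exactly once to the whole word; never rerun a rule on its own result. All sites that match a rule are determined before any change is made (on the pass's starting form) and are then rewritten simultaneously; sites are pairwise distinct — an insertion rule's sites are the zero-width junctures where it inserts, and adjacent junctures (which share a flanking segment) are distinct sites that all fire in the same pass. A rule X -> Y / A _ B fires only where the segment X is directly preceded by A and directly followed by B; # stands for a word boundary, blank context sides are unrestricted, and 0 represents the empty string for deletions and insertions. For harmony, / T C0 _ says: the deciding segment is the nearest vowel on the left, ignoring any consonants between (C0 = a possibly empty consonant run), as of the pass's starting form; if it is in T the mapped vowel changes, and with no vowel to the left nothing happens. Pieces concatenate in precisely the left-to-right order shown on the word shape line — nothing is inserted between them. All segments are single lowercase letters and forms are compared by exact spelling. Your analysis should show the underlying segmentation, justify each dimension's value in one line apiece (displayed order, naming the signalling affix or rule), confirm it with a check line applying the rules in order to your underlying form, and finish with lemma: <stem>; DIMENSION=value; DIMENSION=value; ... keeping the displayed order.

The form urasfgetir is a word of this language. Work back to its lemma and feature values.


underlying: uras-f-ge-tur
KEL=em - signalled by the affix -tur
GRD=vo - signalled by the affix -f
SUR=ak - signalled by the affix -ge
check: urasfgetur -> urasfgetur -> urasfgetir
lemma: uras; KEL=em; GRD=vo; SUR=ak


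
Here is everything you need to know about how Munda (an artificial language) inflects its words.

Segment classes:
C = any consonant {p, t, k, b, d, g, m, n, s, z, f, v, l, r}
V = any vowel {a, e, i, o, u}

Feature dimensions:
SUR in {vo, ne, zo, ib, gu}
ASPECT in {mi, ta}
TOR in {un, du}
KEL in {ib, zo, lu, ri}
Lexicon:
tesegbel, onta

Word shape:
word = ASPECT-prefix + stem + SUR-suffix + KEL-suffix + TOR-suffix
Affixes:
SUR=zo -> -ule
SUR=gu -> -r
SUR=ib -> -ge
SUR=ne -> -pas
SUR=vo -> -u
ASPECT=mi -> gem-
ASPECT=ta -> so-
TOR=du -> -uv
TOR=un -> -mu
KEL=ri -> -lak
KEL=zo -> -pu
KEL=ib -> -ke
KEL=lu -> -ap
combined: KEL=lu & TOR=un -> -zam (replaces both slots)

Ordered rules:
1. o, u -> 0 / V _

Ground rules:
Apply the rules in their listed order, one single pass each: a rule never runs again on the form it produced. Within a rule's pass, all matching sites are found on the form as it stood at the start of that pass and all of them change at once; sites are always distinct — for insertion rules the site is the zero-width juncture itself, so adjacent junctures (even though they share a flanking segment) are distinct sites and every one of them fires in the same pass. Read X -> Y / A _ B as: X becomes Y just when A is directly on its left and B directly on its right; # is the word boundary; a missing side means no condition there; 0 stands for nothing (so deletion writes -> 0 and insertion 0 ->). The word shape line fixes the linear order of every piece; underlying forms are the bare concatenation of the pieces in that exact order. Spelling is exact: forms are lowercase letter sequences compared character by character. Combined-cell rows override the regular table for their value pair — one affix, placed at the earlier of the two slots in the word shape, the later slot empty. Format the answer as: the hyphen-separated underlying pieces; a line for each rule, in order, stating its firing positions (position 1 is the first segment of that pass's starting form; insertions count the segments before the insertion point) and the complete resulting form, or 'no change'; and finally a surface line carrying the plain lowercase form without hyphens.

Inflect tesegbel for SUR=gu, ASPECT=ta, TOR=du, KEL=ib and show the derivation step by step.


underlying: so-tesegbel-r-ke-uv
1. o, u -> 0 / V _: fires at position(s) 14: sotesegbelrkev
surface: sotesegbelrkev


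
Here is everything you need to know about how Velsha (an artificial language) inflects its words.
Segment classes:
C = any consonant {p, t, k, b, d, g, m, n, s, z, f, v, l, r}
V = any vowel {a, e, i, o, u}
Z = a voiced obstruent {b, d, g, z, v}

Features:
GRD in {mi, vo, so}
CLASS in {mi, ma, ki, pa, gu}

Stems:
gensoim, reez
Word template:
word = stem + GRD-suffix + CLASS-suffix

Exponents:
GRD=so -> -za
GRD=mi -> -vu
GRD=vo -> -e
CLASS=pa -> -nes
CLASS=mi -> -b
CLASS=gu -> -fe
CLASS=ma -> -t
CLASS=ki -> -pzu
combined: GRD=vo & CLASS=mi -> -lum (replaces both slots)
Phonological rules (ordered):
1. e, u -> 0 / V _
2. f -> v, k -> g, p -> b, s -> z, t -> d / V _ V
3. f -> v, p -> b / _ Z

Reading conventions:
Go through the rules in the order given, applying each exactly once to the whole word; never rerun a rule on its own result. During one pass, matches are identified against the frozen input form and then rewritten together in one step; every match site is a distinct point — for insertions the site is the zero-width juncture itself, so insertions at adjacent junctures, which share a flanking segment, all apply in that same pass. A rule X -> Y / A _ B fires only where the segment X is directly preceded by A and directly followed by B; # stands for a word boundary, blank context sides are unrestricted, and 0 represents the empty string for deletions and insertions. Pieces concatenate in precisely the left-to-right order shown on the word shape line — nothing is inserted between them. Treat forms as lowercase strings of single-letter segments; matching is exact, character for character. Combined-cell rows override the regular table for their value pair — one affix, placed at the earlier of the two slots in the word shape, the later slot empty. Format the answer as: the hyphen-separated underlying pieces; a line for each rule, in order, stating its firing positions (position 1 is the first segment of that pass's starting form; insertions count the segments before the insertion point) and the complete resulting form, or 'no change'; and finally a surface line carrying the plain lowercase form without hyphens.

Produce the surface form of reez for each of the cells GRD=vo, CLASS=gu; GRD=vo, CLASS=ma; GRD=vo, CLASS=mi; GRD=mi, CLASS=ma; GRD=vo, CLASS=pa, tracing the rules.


cell GRD=vo, CLASS=gu:
underlying: reez-e-fe
1. e, u -> 0 / V _: fires at position(s) 3: rezefe
2. f -> v, k -> g, p -> b, s -> z, t -> d / V _ V: fires at position(s) 5: rezeve
3. f -> v, p -> b / _ Z: no change
surface: rezeve

cell GRD=vo, CLASS=ma:
underlying: reez-e-t
1. e, u -> 0 / V _: fires at position(s) 3: rezet
2. f -> v, k -> g, p -> b, s -> z, t -> d / V _ V: no change
3. f -> v, p -> b / _ Z: no change
surface: rezet

cell GRD=vo, CLASS=mi:
underlying: reez-lum
1. e, u -> 0 / V _: fires at position(s) 3: rezlum
2. f -> v, k -> g, p -> b, s -> z, t -> d / V _ V: no change
3. f -> v, p -> b / _ Z: no change
surface: rezlum

cell GRD=mi, CLASS=ma:
underlying: reez-vu-t
1. e, u -> 0 / V _: fires at position(s) 3: rezvut
2. f -> v, k -> g, p -> b, s -> z, t -> d / V _ V: no change
3. f -> v, p -> b / _ Z: no change
surface: rezvut

cell GRD=vo, CLASS=pa:
underlying: reez-e-nes
1. e, u -> 0 / V _: fires at position(s) 3: rezenes
2. f -> v, k -> g, p -> b, s -> z, t -> d / V _ V: no change
3. f -> v, p -> b / _ Z: no change
surface: rezenes


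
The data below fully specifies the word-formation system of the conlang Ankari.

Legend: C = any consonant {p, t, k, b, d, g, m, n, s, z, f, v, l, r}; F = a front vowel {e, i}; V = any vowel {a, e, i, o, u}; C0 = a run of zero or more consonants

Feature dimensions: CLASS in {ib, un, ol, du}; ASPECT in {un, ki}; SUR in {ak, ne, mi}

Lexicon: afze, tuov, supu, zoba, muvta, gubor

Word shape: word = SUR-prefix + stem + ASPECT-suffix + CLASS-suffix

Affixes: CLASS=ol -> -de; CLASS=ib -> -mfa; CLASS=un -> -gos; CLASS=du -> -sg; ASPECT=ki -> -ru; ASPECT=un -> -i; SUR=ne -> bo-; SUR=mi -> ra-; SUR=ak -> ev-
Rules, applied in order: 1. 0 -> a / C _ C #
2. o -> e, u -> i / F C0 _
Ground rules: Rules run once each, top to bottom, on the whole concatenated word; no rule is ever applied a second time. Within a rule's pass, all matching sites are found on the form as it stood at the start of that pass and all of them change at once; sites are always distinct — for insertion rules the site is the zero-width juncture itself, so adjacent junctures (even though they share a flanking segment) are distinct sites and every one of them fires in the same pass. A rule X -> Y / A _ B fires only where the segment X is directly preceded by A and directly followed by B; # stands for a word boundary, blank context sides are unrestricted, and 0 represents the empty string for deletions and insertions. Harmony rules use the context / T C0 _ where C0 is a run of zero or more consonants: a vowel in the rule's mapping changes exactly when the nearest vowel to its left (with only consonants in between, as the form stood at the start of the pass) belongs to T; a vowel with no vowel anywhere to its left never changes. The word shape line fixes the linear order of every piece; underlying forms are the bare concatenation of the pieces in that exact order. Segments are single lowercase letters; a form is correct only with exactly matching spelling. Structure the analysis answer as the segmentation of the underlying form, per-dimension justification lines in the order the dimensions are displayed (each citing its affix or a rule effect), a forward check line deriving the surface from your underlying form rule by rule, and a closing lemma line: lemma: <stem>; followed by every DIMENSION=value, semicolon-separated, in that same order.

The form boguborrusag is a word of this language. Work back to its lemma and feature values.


underlying: bo-gubor-ru-sg
CLASS=du - signalled by the affix -sg
ASPECT=ki - signalled by the affix -ru
SUR=ne - signalled by the affix bo-
check: boguborrusg -> boguborrusag -> boguborrusag
lemma: gubor; CLASS=du; ASPECT=ki; SUR=ne


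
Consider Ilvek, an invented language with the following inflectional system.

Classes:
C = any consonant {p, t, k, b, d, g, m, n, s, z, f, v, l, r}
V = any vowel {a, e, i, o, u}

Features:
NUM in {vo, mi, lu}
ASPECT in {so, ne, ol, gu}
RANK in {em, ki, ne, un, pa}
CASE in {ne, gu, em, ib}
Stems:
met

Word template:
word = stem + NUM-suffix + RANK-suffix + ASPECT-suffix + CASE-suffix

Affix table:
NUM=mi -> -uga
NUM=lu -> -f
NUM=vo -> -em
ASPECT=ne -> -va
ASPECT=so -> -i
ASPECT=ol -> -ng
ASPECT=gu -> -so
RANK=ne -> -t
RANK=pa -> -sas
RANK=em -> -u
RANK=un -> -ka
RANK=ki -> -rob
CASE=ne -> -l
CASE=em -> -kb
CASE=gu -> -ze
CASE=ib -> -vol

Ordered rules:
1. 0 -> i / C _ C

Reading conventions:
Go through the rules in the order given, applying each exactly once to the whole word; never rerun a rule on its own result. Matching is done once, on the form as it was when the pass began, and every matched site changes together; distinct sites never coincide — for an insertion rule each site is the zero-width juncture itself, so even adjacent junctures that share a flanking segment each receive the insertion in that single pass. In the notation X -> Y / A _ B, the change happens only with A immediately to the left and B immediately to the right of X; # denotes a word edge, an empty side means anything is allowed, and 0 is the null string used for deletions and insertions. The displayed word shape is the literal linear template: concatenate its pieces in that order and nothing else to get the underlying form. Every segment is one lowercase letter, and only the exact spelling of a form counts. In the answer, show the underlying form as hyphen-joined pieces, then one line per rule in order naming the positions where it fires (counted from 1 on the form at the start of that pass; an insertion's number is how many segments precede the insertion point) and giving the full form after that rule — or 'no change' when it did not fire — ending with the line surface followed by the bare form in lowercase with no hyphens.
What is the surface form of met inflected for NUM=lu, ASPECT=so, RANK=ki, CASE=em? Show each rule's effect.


underlying: met-f-rob-i-kb
1. 0 -> i / C _ C: inserts after position(s) 3, 4, 9: metifirobikib
surface: metifirobikib


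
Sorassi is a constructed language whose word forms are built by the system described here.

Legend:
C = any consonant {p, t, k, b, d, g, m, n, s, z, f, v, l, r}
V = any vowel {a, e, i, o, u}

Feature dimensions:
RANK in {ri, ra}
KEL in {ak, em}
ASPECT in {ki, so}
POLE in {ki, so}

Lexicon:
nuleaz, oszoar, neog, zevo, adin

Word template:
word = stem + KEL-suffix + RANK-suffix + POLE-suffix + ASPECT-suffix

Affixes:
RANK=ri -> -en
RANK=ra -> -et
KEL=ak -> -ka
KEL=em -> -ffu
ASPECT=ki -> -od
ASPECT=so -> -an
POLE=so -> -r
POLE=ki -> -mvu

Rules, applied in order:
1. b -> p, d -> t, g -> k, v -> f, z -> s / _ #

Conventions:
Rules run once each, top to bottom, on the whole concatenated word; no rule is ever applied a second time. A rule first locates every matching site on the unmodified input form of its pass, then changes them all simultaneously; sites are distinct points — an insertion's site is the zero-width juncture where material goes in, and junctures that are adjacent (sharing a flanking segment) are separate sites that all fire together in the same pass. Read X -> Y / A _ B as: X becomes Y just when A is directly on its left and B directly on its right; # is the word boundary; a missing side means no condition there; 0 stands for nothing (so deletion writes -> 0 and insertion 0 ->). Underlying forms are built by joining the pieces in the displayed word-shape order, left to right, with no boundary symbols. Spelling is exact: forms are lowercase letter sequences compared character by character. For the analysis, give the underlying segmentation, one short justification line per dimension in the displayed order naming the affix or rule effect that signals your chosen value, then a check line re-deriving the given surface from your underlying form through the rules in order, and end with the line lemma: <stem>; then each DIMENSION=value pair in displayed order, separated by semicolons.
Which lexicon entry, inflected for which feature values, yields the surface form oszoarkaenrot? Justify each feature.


underlying: oszoar-ka-en-r-od
RANK=ri - signalled by the affix -en
KEL=ak - signalled by the affix -ka
ASPECT=ki - signalled by the affix -od
POLE=so - signalled by the affix -r
check: oszoarkaenrod -> oszoarkaenrot
lemma: oszoar; RANK=ri; KEL=ak; ASPECT=ki; POLE=so


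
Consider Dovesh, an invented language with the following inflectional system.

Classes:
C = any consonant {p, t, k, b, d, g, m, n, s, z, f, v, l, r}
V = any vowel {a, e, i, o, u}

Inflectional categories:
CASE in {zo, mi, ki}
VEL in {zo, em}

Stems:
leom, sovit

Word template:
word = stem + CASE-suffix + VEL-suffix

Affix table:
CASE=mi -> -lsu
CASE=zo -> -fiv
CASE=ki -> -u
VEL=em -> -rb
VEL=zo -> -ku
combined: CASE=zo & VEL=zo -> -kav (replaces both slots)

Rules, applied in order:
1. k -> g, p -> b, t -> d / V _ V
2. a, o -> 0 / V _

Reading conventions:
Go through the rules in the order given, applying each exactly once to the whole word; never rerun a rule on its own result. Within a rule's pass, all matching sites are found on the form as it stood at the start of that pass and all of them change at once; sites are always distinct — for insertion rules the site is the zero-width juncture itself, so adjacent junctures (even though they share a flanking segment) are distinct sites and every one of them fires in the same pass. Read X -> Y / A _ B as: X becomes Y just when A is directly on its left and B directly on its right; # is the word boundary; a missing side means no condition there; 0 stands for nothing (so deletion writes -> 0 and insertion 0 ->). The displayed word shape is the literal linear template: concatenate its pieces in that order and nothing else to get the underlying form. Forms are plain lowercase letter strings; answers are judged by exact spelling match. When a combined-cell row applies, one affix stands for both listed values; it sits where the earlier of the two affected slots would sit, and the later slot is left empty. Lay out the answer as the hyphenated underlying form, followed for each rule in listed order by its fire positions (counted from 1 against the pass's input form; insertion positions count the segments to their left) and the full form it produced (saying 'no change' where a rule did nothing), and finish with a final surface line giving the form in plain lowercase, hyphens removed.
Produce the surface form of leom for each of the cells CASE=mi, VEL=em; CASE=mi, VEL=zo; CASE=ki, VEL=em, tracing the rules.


cell CASE=mi, VEL=em:
underlying: leom-lsu-rb
1. k -> g, p -> b, t -> d / V _ V: no change
2. a, o -> 0 / V _: fires at position(s) 3: lemlsurb
surface: lemlsurb

cell CASE=mi, VEL=zo:
underlying: leom-lsu-ku
1. k -> g, p -> b, t -> d / V _ V: fires at position(s) 8: leomlsugu
2. a, o -> 0 / V _: fires at position(s) 3: lemlsugu
surface: lemlsugu

cell CASE=ki, VEL=em:
underlying: leom-u-rb
1. k -> g, p -> b, t -> d / V _ V: no change
2. a, o -> 0 / V _: fires at position(s) 3: lemurb
surface: lemurb


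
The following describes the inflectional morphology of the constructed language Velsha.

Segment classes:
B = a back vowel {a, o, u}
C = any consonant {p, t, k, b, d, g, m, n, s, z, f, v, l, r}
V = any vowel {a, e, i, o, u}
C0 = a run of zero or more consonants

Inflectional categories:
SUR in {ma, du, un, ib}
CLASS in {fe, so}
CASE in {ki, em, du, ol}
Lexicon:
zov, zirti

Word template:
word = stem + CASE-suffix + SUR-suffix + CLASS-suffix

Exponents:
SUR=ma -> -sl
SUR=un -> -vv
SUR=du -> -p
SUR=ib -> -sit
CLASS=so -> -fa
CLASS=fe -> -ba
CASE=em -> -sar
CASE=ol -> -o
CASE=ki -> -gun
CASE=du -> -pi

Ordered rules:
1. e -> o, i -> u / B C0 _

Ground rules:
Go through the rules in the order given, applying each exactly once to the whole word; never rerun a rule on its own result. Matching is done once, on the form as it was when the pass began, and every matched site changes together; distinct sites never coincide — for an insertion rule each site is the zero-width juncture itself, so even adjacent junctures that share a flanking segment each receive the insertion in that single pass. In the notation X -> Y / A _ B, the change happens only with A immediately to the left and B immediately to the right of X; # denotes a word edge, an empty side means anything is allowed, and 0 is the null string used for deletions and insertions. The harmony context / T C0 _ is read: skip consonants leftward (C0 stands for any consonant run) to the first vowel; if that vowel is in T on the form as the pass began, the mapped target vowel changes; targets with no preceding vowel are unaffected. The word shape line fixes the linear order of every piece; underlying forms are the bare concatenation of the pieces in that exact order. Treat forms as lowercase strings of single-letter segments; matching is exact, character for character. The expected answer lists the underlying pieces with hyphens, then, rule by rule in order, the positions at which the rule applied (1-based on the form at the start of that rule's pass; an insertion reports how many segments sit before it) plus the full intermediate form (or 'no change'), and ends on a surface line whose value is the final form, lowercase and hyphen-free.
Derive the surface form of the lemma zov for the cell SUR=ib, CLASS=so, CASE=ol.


underlying: zov-o-sit-fa
1. e -> o, i -> u / B C0 _: fires at position(s) 6: zovosutfa
surface: zovosutfa


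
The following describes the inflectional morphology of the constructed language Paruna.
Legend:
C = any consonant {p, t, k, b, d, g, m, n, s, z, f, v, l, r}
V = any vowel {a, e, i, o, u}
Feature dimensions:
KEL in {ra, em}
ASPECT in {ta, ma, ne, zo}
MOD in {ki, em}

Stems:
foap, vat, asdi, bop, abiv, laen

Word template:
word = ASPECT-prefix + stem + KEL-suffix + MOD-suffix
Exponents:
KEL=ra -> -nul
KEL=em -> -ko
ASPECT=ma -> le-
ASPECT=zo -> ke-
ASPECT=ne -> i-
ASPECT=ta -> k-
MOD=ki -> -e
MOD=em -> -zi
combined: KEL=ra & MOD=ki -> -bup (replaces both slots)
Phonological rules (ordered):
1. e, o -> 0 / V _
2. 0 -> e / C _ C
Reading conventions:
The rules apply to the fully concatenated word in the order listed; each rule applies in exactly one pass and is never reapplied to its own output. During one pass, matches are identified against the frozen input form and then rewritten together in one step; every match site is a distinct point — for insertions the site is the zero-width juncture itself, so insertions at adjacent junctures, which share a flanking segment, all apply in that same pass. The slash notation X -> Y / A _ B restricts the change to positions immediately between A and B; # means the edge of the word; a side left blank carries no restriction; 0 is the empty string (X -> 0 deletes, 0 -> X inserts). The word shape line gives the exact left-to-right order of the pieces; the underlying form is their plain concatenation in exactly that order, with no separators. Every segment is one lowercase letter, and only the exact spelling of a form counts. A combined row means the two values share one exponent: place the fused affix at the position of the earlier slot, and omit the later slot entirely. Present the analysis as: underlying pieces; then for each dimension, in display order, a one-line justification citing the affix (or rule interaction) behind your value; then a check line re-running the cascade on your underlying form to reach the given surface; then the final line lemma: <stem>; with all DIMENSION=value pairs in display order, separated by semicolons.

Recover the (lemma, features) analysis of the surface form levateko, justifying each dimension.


underlying: le-vat-ko-e
KEL=em - signalled by the affix -ko
ASPECT=ma - signalled by the affix le-
MOD=ki - signalled by the affix -e
check: levatkoe -> levatko -> levateko
lemma: vat; KEL=em; ASPECT=ma; MOD=ki


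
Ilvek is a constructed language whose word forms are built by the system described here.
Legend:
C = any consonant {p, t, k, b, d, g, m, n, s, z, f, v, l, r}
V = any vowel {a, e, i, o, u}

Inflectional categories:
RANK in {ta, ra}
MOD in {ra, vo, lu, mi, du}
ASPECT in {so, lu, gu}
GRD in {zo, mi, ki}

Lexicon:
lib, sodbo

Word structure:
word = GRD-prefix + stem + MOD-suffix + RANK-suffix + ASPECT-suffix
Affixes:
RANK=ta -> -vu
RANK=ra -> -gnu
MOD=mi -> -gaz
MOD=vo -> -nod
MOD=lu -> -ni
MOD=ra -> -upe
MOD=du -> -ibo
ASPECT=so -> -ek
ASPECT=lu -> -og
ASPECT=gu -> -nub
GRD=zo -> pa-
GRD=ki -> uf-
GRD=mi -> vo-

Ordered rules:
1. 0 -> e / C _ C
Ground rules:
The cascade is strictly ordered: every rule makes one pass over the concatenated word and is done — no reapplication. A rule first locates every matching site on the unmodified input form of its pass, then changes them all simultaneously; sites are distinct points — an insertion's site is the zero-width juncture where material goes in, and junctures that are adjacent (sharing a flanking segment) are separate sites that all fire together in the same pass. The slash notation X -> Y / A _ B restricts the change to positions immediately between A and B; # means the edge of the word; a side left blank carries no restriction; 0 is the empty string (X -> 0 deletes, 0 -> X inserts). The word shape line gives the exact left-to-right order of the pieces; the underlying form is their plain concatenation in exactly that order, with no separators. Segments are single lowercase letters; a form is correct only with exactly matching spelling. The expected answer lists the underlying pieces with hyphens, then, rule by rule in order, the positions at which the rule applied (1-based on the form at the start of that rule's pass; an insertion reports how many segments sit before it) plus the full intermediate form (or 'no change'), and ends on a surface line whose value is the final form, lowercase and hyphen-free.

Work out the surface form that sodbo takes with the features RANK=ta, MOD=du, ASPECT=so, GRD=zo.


underlying: pa-sodbo-ibo-vu-ek
1. 0 -> e / C _ C: inserts after position(s) 5: pasodeboibovuek
surface: pasodeboibovuek


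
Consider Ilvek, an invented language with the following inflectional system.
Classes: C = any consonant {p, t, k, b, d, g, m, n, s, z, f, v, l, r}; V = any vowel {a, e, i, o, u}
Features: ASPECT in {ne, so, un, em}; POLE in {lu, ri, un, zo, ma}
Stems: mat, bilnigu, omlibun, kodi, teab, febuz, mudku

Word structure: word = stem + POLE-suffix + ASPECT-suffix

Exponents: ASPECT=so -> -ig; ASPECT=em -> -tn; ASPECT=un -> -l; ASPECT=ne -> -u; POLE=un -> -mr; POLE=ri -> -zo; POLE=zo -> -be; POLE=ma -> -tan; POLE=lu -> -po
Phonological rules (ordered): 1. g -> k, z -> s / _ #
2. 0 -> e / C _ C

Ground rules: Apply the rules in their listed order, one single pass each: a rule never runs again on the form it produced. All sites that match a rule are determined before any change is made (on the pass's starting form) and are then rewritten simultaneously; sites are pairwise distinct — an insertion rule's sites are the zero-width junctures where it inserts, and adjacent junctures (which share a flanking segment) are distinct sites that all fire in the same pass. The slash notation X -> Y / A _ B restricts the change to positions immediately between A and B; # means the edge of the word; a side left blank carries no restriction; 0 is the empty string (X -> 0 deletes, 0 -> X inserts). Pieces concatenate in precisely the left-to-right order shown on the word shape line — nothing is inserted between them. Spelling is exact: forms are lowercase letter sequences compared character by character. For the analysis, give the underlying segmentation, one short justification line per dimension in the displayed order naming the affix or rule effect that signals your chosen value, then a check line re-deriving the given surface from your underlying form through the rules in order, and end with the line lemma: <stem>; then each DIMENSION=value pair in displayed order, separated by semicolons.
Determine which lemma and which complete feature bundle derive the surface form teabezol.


underlying: teab-zo-l
ASPECT=un - signalled by the affix -l
POLE=ri - signalled by the affix -zo
check: teabzol -> teabzol -> teabezol
lemma: teab; ASPECT=un; POLE=ri


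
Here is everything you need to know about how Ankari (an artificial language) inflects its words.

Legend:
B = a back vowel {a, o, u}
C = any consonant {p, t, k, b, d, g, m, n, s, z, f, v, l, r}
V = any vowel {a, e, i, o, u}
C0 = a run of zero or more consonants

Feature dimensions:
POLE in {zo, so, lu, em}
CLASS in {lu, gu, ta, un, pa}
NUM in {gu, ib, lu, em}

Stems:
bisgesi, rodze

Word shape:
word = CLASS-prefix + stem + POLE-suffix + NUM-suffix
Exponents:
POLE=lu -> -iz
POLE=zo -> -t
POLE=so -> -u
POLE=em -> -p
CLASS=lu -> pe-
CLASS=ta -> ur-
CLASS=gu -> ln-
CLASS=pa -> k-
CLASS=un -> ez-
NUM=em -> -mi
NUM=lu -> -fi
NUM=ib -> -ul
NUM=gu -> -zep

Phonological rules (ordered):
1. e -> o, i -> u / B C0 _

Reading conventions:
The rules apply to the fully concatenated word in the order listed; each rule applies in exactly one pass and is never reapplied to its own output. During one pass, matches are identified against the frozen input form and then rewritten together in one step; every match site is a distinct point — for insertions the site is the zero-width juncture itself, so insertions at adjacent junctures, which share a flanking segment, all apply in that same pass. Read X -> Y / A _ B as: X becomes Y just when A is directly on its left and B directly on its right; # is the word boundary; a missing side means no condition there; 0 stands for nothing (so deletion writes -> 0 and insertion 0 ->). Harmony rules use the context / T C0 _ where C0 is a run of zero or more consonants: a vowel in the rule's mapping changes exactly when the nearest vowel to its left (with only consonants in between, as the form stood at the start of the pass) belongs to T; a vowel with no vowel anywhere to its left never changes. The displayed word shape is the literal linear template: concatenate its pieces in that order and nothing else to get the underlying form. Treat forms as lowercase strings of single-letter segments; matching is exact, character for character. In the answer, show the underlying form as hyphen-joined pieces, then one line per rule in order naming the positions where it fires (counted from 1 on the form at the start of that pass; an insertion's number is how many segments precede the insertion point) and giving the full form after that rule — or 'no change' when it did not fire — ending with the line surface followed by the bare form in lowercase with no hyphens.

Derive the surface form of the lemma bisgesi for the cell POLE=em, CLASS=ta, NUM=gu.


underlying: ur-bisgesi-p-zep
1. e -> o, i -> u / B C0 _: fires at position(s) 4: urbusgesipzep
surface: urbusgesipzep


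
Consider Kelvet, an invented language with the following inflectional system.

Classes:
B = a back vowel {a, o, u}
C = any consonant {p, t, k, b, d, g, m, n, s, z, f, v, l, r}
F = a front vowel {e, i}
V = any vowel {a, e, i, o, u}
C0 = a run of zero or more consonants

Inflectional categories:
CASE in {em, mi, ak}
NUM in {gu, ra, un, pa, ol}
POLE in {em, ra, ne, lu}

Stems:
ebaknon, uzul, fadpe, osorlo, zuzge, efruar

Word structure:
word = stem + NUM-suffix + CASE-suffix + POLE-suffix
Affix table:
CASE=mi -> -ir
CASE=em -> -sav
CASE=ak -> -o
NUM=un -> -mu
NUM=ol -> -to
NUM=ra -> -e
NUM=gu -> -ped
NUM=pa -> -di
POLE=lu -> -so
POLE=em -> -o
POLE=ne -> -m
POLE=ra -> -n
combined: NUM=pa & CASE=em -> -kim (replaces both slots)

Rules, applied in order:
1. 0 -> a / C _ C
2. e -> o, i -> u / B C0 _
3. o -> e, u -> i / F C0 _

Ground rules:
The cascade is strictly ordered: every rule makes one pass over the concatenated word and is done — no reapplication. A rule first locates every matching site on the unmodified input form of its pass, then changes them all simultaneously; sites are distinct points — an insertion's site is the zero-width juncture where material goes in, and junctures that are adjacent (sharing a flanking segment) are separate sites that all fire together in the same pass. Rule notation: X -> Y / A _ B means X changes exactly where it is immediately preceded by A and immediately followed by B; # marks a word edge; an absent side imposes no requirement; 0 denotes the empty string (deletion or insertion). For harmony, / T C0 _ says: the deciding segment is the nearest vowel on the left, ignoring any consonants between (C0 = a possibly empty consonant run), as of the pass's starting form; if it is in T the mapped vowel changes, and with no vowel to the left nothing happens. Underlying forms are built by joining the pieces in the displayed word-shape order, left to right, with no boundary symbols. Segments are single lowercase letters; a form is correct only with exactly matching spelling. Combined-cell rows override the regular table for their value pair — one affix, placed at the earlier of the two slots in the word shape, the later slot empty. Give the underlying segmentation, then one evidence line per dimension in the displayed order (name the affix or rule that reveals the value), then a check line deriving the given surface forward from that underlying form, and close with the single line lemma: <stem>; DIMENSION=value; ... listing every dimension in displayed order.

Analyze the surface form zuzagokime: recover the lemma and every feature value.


underlying: zuzge-kim-o
CASE=em - signalled by the combined affix row
NUM=pa - signalled by the combined affix row
POLE=em - signalled by the affix -o
check: zuzgekimo -> zuzagekimo -> zuzagokimo -> zuzagokime
lemma: zuzge; CASE=em; NUM=pa; POLE=em


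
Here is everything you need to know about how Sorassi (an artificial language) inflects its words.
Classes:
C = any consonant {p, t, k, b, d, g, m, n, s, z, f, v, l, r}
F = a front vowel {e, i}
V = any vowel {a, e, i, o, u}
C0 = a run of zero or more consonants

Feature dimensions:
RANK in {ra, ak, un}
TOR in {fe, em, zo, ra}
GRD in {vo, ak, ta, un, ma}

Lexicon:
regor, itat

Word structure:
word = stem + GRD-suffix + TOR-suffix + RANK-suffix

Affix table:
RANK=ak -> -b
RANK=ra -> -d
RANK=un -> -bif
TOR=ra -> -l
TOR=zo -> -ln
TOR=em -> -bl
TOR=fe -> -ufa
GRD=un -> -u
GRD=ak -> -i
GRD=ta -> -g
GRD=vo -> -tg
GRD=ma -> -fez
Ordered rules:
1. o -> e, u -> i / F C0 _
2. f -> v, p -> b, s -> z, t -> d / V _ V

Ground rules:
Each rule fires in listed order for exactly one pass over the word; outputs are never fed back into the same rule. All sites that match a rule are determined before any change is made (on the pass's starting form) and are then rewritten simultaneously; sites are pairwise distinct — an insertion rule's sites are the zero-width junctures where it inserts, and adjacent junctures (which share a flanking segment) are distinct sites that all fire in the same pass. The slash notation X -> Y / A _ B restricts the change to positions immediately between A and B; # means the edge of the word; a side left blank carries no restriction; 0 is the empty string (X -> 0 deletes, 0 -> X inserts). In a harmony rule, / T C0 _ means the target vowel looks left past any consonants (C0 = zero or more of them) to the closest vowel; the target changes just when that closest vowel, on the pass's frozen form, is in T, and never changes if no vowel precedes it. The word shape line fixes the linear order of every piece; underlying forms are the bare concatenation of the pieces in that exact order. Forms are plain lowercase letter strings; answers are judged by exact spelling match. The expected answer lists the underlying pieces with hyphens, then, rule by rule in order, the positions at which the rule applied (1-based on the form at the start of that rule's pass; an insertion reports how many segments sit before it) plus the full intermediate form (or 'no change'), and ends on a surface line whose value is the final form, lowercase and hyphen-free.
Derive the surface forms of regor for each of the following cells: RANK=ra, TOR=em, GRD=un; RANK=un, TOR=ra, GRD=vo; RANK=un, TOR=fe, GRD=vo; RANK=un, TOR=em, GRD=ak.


cell RANK=ra, TOR=em, GRD=un:
underlying: regor-u-bl-d
1. o -> e, u -> i / F C0 _: fires at position(s) 4: regerubld
2. f -> v, p -> b, s -> z, t -> d / V _ V: no change
surface: regerubld

cell RANK=un, TOR=ra, GRD=vo:
underlying: regor-tg-l-bif
1. o -> e, u -> i / F C0 _: fires at position(s) 4: regertglbif
2. f -> v, p -> b, s -> z, t -> d / V _ V: no change
surface: regertglbif

cell RANK=un, TOR=fe, GRD=vo:
underlying: regor-tg-ufa-bif
1. o -> e, u -> i / F C0 _: fires at position(s) 4: regertgufabif
2. f -> v, p -> b, s -> z, t -> d / V _ V: fires at position(s) 9: regertguvabif
surface: regertguvabif

cell RANK=un, TOR=em, GRD=ak:
underlying: regor-i-bl-bif
1. o -> e, u -> i / F C0 _: fires at position(s) 4: regeriblbif
2. f -> v, p -> b, s -> z, t -> d / V _ V: no change
surface: regeriblbif
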